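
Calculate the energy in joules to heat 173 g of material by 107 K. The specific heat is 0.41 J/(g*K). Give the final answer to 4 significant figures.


Q = m * cp * dT
Q = 173 * 0.41 * 107
Q = 7590 J


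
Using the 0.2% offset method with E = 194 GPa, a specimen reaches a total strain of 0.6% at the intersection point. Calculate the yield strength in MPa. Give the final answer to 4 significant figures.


Offset strain = 0.002
Elastic strain at yield = total_strain - offset = 6e-03 - 0.002 = 4e-03
sigma_y = E * elastic_strain = 194000 * 4e-03
sigma_y = 776 MPa


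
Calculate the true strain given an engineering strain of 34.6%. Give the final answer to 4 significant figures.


epsilon_true = ln(1 + epsilon_eng)
epsilon_true = ln(1 + 0.346)
epsilon_true = 0.2971


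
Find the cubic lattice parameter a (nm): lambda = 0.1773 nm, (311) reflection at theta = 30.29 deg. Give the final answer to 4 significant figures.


d = lambda / (2*sin(theta))
d = 0.1773 / (2*sin(30.29 deg))
d = 0.175761 nm
a = d * sqrt(h^2+k^2+l^2) = 0.175761 * sqrt(11)
a = 0.5829 nm


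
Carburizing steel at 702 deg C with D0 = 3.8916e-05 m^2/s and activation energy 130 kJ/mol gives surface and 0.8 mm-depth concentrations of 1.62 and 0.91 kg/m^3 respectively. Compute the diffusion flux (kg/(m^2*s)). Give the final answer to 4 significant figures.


Step 1: D = D0 * exp(-Qd/(R*T))
T = 702 + 273.15 = 975.15 K
D = 3.8916e-05 * exp(-130e3 / (8.314 * 975.15)) = 4.22989e-12 m^2/s
Step 2: J = D * (C1 - C2) / dx
J = 4.22989e-12 * (1.62 - 0.91) / 8e-04
J = 3.754e-09 kg/(m^2*s)


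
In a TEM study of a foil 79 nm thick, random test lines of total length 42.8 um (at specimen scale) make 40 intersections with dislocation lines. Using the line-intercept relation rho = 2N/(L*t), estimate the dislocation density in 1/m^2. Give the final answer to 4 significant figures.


rho = 2N / (L * t)
L = 42.8 um = 4.28e-05 m, t = 79 nm = 7.9e-08 m
rho = 2 * 40 / (4.28e-05 * 7.9e-08)
rho = 2.366e+13 1/m^2


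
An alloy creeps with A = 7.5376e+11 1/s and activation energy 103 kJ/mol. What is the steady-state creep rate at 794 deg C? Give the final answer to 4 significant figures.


rate = A * exp(-Q / (R*T))
T = 794 + 273.15 = 1067.15 K
rate = 7.5376e+11 * exp(-103e3 / (8.314 * 1067.15))
rate = 6.846e+06 1/s


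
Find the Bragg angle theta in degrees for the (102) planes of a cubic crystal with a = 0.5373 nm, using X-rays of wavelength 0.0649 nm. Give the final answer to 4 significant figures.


d = a / sqrt(h^2+k^2+l^2)
d = 0.5373 / sqrt(5) = 0.240288 nm
lambda = 2*d*sin(theta)  =>  sin(theta) = lambda / (2*d)
sin(theta) = 0.0649 / (2 * 0.240288) = 0.135046
theta = 7.761 deg


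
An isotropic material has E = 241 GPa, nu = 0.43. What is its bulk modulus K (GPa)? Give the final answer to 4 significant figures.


K = E / (3*(1-2*nu))
K = 241 / (3*(1-2*0.43))
K = 573.8 GPa


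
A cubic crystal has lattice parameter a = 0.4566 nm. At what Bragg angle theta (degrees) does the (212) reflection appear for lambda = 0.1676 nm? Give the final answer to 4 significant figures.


d = a / sqrt(h^2+k^2+l^2)
d = 0.4566 / sqrt(9) = 0.1522 nm
lambda = 2*d*sin(theta)  =>  sin(theta) = lambda / (2*d)
sin(theta) = 0.1676 / (2 * 0.1522) = 0.550591
theta = 33.41 deg


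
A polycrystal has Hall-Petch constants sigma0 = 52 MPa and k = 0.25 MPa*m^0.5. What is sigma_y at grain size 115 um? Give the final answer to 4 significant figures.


sigma_y = sigma0 + k / sqrt(d)
d = 115 um = 1.15e-04 m
sigma_y = 52 + 0.25 / sqrt(1.15e-04)
sigma_y = 75.31 MPa


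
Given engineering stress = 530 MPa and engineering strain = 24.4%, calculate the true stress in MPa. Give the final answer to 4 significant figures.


sigma_true = sigma_eng * (1 + epsilon_eng)
sigma_true = 530 * (1 + 0.244)
sigma_true = 659.3 MPa


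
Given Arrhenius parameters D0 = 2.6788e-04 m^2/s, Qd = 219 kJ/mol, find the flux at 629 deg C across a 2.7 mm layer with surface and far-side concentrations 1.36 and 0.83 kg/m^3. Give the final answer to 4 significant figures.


Step 1: D = D0 * exp(-Qd/(R*T))
T = 629 + 273.15 = 902.15 K
D = 2.6788e-04 * exp(-219e3 / (8.314 * 902.15)) = 5.58914e-17 m^2/s
Step 2: J = D * (C1 - C2) / dx
J = 5.58914e-17 * (1.36 - 0.83) / 2.7e-03
J = 1.097e-14 kg/(m^2*s)


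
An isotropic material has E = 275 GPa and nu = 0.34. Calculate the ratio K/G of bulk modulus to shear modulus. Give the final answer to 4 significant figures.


G = E / (2*(1+nu))
G = 275 / (2*(1+0.34)) = 102.612 GPa
K = E / (3*(1-2*nu))
K = 275 / (3*(1-2*0.34)) = 286.458 GPa
K/G = 286.458 / 102.612 = 2.792


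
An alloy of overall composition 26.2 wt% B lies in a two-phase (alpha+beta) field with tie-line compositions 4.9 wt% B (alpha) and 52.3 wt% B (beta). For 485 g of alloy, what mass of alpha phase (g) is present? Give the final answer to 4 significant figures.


f_alpha = (C_beta - C0) / (C_beta - C_alpha)
f_alpha = (52.3 - 26.2) / (52.3 - 4.9) = 0.550633
m_alpha = f_alpha * m_total = 0.550633 * 485 = 267.1 g


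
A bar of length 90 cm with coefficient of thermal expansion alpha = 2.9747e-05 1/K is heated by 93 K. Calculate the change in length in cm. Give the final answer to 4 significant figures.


dL = L0 * alpha * dT
dL = 90 * 2.9747e-05 * 93
dL = 0.249 cm


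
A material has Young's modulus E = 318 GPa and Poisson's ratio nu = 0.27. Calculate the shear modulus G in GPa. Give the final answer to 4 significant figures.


G = E / (2*(1+nu))
G = 318 / (2*(1+0.27))
G = 125.2 GPa


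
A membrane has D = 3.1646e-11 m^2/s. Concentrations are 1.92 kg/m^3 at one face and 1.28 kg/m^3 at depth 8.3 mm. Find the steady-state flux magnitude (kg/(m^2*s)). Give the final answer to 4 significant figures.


J = -D * (dC/dx) = D * (C1 - C2) / dx
J = 3.1646e-11 * (1.92 - 1.28) / 8.3e-03
J = 2.44e-09 kg/(m^2*s)


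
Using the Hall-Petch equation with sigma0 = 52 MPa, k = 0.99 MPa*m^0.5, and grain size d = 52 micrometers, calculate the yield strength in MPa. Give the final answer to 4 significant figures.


sigma_y = sigma0 + k / sqrt(d)
d = 52 um = 5.2e-05 m
sigma_y = 52 + 0.99 / sqrt(5.2e-05)
sigma_y = 189.3 MPa


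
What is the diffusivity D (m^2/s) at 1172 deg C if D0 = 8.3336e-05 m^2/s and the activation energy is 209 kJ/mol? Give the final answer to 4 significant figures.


D = D0 * exp(-Qd / (R*T))
T = 1445.15 K
D = 8.3336e-05 * exp(-209e3 / (8.314 * 1445.15))
D = 2.324e-12 m^2/s


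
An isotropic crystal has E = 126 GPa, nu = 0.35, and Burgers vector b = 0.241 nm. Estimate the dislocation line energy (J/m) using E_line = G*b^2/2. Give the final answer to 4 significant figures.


Step 1: G = E / (2*(1+nu))
G = 126 / (2*(1+0.35)) = 46.6667 GPa = 4.66667e+10 Pa
Step 2: E_line = G*b^2/2
b = 0.241 nm = 2.41e-10 m
E_line = 0.5 * 4.66667e+10 * (2.41e-10)^2 = 1.355e-09 J/m


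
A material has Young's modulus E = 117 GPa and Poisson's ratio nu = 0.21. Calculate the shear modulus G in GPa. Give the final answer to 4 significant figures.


G = E / (2*(1+nu))
G = 117 / (2*(1+0.21))
G = 48.35 GPa


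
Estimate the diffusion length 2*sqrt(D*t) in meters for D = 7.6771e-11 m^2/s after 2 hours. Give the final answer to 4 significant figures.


t = 2 hr = 7200 s
Diffusion length = 2*sqrt(D*t)
= 2*sqrt(7.6771e-11 * 7200)
= 1.487e-03 m


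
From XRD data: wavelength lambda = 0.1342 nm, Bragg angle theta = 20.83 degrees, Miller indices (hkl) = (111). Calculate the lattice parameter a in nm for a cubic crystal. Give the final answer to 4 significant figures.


d = lambda / (2*sin(theta))
d = 0.1342 / (2*sin(20.83 deg))
d = 0.188697 nm
a = d * sqrt(h^2+k^2+l^2) = 0.188697 * sqrt(3)
a = 0.3268 nm


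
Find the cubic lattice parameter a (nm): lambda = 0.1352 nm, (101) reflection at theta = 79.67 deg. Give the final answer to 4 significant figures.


d = lambda / (2*sin(theta))
d = 0.1352 / (2*sin(79.67 deg))
d = 0.0687138 nm
a = d * sqrt(h^2+k^2+l^2) = 0.0687138 * sqrt(2)
a = 0.09718 nm


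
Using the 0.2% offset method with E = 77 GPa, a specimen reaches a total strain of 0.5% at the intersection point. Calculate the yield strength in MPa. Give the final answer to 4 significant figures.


Offset strain = 0.002
Elastic strain at yield = total_strain - offset = 5e-03 - 0.002 = 3e-03
sigma_y = E * elastic_strain = 77000 * 3e-03
sigma_y = 231 MPa


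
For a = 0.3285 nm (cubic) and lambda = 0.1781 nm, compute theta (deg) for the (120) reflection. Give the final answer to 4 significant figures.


d = a / sqrt(h^2+k^2+l^2)
d = 0.3285 / sqrt(5) = 0.14691 nm
lambda = 2*d*sin(theta)  =>  sin(theta) = lambda / (2*d)
sin(theta) = 0.1781 / (2 * 0.14691) = 0.606155
theta = 37.31 deg


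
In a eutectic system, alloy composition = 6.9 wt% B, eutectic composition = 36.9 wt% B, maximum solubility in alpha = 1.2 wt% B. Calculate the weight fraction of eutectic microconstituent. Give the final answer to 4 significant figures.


f_primary = (C_e - C0) / (C_e - C_alpha_max)
f_primary = (36.9 - 6.9) / (36.9 - 1.2)
f_primary = 0.840336
f_eutectic = 1 - 0.840336 = 0.1597


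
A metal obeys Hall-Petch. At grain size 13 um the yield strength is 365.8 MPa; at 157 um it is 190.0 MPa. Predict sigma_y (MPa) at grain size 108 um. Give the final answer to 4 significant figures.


sigma_y = sigma0 + k / sqrt(d)
1/sqrt(d1) = 1/sqrt(1.3e-05) = 277.35;  1/sqrt(d2) = 79.8087
k = (sigma1 - sigma2) / (1/sqrt(d1) - 1/sqrt(d2)) = (365.8 - 190.0) / (277.35 - 79.8087) = 0.88994 MPa*m^0.5
sigma0 = sigma1 - k/sqrt(d1) = 365.8 - 0.88994*277.35 = 118.975 MPa
sigma_y(d3) = 118.975 + 0.88994 / sqrt(1.08e-04) = 204.6 MPa


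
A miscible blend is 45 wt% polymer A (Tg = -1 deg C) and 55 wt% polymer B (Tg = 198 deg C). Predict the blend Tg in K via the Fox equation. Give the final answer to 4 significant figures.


1/Tg = w1/Tg1 + w2/Tg2 (in Kelvin)
Tg1 = 272.15 K, Tg2 = 471.15 K
1/Tg = 0.45/272.15 + 0.55/471.15
Tg = 354.5 K


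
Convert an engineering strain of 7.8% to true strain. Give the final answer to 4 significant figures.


epsilon_true = ln(1 + epsilon_eng)
epsilon_true = ln(1 + 0.078)
epsilon_true = 0.07511


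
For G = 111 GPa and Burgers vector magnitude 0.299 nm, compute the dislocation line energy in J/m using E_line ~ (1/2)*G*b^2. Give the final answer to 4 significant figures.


E = G*b^2/2
b = 0.299 nm = 2.99e-10 m
G = 111 GPa = 1.11e+11 Pa
E = 0.5 * 1.11e+11 * (2.99e-10)^2
E = 4.962e-09 J/m


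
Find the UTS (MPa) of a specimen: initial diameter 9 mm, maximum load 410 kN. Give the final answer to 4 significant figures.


A0 = pi*(d/2)^2 = pi*(9/2)^2 = 63.6173 mm^2
UTS = F_max / A0 = 410*1000 / 63.6173
UTS = 6445 MPa


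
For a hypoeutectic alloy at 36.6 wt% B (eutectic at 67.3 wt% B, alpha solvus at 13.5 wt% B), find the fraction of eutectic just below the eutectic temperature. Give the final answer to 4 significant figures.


f_primary = (C_e - C0) / (C_e - C_alpha_max)
f_primary = (67.3 - 36.6) / (67.3 - 13.5)
f_primary = 0.570632
f_eutectic = 1 - 0.570632 = 0.4294


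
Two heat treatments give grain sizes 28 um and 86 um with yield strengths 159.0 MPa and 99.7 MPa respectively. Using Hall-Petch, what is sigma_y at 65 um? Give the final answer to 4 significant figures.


sigma_y = sigma0 + k / sqrt(d)
1/sqrt(d1) = 1/sqrt(2.8e-05) = 188.982;  1/sqrt(d2) = 107.833
k = (sigma1 - sigma2) / (1/sqrt(d1) - 1/sqrt(d2)) = (159.0 - 99.7) / (188.982 - 107.833) = 0.73075 MPa*m^0.5
sigma0 = sigma1 - k/sqrt(d1) = 159.0 - 0.73075*188.982 = 20.9012 MPa
sigma_y(d3) = 20.9012 + 0.73075 / sqrt(6.5e-05) = 111.5 MPa


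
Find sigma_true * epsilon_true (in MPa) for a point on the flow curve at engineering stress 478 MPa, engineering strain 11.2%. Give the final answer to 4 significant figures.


sigma_true = sigma_eng * (1 + epsilon_eng)
sigma_true = 478 * (1 + 0.112) = 531.536 MPa
epsilon_true = ln(1 + epsilon_eng)
epsilon_true = ln(1 + 0.112) = 0.10616
sigma_true * epsilon_true = 531.536 * 0.10616 = 56.43 MPa


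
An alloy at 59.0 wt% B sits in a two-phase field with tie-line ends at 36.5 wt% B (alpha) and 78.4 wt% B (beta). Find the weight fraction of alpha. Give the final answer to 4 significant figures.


f_alpha = (C_beta - C0) / (C_beta - C_alpha)
f_alpha = (78.4 - 59.0) / (78.4 - 36.5)
f_alpha = 0.463


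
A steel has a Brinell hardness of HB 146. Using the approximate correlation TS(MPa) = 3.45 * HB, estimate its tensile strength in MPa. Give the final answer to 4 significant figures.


TS (MPa) = 3.45 * HB
TS = 3.45 * 146
TS = 503.7 MPa


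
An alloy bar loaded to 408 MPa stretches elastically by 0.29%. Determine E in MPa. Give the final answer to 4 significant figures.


E = sigma / epsilon
epsilon = 0.29% = 2.9e-03
E = 408 / 2.9e-03
E = 140700 MPa


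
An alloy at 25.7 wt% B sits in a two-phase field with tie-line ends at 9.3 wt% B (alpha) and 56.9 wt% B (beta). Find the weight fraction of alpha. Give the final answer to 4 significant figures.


f_alpha = (C_beta - C0) / (C_beta - C_alpha)
f_alpha = (56.9 - 25.7) / (56.9 - 9.3)
f_alpha = 0.6555


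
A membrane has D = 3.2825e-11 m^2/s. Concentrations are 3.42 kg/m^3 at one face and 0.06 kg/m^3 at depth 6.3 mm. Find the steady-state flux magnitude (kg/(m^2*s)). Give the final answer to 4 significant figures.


J = -D * (dC/dx) = D * (C1 - C2) / dx
J = 3.2825e-11 * (3.42 - 0.06) / 6.3e-03
J = 1.751e-08 kg/(m^2*s)


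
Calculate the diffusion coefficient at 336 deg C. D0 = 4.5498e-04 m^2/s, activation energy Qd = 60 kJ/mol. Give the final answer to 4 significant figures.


D = D0 * exp(-Qd / (R*T))
T = 609.15 K
D = 4.5498e-04 * exp(-60e3 / (8.314 * 609.15))
D = 3.257e-09 m^2/s


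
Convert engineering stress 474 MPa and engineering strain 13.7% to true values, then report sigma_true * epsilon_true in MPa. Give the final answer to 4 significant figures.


sigma_true = sigma_eng * (1 + epsilon_eng)
sigma_true = 474 * (1 + 0.137) = 538.938 MPa
epsilon_true = ln(1 + epsilon_eng)
epsilon_true = ln(1 + 0.137) = 0.128393
sigma_true * epsilon_true = 538.938 * 0.128393 = 69.2 MPa


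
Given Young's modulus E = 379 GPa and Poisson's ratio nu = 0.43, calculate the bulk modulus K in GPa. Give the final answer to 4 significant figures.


K = E / (3*(1-2*nu))
K = 379 / (3*(1-2*0.43))
K = 902.4 GPa


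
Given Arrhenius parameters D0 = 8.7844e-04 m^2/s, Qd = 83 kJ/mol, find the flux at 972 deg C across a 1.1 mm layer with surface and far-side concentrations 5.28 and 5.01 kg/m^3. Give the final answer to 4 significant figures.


Step 1: D = D0 * exp(-Qd/(R*T))
T = 972 + 273.15 = 1245.15 K
D = 8.7844e-04 * exp(-83e3 / (8.314 * 1245.15)) = 2.89532e-07 m^2/s
Step 2: J = D * (C1 - C2) / dx
J = 2.89532e-07 * (5.28 - 5.01) / 1.1e-03
J = 7.107e-05 kg/(m^2*s)


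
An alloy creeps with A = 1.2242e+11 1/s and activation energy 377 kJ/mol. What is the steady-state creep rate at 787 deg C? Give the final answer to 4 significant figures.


rate = A * exp(-Q / (R*T))
T = 787 + 273.15 = 1060.15 K
rate = 1.2242e+11 * exp(-377e3 / (8.314 * 1060.15))
rate = 3.251e-08 1/s


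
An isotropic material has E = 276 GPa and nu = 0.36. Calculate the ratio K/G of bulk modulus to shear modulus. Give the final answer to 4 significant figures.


G = E / (2*(1+nu))
G = 276 / (2*(1+0.36)) = 101.471 GPa
K = E / (3*(1-2*nu))
K = 276 / (3*(1-2*0.36)) = 328.571 GPa
K/G = 328.571 / 101.471 = 3.238


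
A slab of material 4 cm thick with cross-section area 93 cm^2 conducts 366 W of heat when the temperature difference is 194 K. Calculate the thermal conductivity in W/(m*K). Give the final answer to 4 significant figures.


k = Q*L / (A*dT)
L = 0.04 m, A = 9.3e-03 m^2
k = 366 * 0.04 / (9.3e-03 * 194)
k = 8.114 W/(m*K)


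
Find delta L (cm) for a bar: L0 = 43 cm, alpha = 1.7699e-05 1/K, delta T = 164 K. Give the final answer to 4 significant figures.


dL = L0 * alpha * dT
dL = 43 * 1.7699e-05 * 164
dL = 0.1248 cm


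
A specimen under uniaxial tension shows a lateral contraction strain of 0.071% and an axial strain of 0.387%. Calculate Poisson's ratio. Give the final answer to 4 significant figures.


nu = -epsilon_lat / epsilon_axial
Lateral strain is contraction (negative), so using magnitudes:
nu = 0.071 / 0.387
nu = 0.1835


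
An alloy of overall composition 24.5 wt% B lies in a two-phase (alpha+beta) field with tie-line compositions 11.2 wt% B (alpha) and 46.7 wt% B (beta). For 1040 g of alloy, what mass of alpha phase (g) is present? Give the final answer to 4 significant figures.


f_alpha = (C_beta - C0) / (C_beta - C_alpha)
f_alpha = (46.7 - 24.5) / (46.7 - 11.2) = 0.625352
m_alpha = f_alpha * m_total = 0.625352 * 1040 = 650.4 g


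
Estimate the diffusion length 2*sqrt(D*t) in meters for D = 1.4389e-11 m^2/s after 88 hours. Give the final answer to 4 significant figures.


t = 88 hr = 316800 s
Diffusion length = 2*sqrt(D*t)
= 2*sqrt(1.4389e-11 * 316800)
= 4.27e-03 m


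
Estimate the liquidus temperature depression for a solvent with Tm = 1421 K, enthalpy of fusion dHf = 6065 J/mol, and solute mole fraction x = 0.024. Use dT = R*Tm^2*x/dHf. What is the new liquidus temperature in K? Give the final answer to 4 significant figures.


dT = R*Tm^2*x / dHf
dT = 8.314 * 1421^2 * 0.024 / 6065
dT = 66.4322 K
T_new = 1421 - 66.4322 = 1355 K


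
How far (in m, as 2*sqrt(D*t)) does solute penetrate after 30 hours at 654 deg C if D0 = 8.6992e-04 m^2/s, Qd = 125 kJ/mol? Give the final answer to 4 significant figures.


Step 1: D = D0 * exp(-Qd/(R*T))
T = 927.15 K
D = 8.6992e-04 * exp(-125e3 / (8.314 * 927.15)) = 7.88603e-11 m^2/s
Step 2: L = 2*sqrt(D*t)
t = 30 h = 108000 s
L = 2*sqrt(7.88603e-11 * 108000) = 5.837e-03 m


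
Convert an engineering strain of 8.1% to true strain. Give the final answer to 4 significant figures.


epsilon_true = ln(1 + epsilon_eng)
epsilon_true = ln(1 + 0.081)
epsilon_true = 0.07789


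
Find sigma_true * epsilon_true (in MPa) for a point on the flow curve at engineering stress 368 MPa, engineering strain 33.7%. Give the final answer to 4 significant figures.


sigma_true = sigma_eng * (1 + epsilon_eng)
sigma_true = 368 * (1 + 0.337) = 492.016 MPa
epsilon_true = ln(1 + epsilon_eng)
epsilon_true = ln(1 + 0.337) = 0.290428
sigma_true * epsilon_true = 492.016 * 0.290428 = 142.9 MPa


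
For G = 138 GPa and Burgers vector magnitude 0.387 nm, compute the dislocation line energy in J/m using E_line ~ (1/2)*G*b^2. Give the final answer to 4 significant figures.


E = G*b^2/2
b = 0.387 nm = 3.87e-10 m
G = 138 GPa = 1.38e+11 Pa
E = 0.5 * 1.38e+11 * (3.87e-10)^2
E = 1.033e-08 J/m


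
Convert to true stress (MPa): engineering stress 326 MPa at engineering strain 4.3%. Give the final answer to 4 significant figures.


sigma_true = sigma_eng * (1 + epsilon_eng)
sigma_true = 326 * (1 + 0.043)
sigma_true = 340 MPa


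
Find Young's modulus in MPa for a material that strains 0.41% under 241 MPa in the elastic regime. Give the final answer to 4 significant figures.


E = sigma / epsilon
epsilon = 0.41% = 4.1e-03
E = 241 / 4.1e-03
E = 58780 MPa


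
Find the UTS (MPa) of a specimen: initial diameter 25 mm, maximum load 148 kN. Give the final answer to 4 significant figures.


A0 = pi*(d/2)^2 = pi*(25/2)^2 = 490.874 mm^2
UTS = F_max / A0 = 148*1000 / 490.874
UTS = 301.5 MPa


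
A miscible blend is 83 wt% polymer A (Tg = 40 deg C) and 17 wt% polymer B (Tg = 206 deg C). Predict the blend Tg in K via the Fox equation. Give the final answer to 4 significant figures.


1/Tg = w1/Tg1 + w2/Tg2 (in Kelvin)
Tg1 = 313.15 K, Tg2 = 479.15 K
1/Tg = 0.83/313.15 + 0.17/479.15
Tg = 332.7 K


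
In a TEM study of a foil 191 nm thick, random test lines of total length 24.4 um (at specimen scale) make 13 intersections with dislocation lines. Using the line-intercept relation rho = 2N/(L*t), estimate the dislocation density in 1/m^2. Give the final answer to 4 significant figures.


rho = 2N / (L * t)
L = 24.4 um = 2.44e-05 m, t = 191 nm = 1.91e-07 m
rho = 2 * 13 / (2.44e-05 * 1.91e-07)
rho = 5.579e+12 1/m^2


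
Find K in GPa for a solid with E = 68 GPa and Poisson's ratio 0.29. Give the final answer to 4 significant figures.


K = E / (3*(1-2*nu))
K = 68 / (3*(1-2*0.29))
K = 53.97 GPa


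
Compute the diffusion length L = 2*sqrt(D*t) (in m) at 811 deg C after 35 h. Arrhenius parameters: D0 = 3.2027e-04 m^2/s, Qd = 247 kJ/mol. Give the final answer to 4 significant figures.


Step 1: D = D0 * exp(-Qd/(R*T))
T = 1084.15 K
D = 3.2027e-04 * exp(-247e3 / (8.314 * 1084.15)) = 4.02309e-16 m^2/s
Step 2: L = 2*sqrt(D*t)
t = 35 h = 126000 s
L = 2*sqrt(4.02309e-16 * 126000) = 1.424e-05 m


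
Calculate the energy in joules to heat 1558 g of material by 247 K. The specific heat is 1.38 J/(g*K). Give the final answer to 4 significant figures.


Q = m * cp * dT
Q = 1558 * 1.38 * 247
Q = 531100 J


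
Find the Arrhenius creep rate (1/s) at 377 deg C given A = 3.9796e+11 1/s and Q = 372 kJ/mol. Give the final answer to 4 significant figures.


rate = A * exp(-Q / (R*T))
T = 377 + 273.15 = 650.15 K
rate = 3.9796e+11 * exp(-372e3 / (8.314 * 650.15))
rate = 5.145e-19 1/s


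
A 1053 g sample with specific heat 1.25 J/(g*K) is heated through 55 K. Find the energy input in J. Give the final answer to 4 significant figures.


Q = m * cp * dT
Q = 1053 * 1.25 * 55
Q = 72390 J


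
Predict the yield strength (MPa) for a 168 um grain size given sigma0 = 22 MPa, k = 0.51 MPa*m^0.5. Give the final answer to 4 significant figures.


sigma_y = sigma0 + k / sqrt(d)
d = 168 um = 1.68e-04 m
sigma_y = 22 + 0.51 / sqrt(1.68e-04)
sigma_y = 61.35 MPa


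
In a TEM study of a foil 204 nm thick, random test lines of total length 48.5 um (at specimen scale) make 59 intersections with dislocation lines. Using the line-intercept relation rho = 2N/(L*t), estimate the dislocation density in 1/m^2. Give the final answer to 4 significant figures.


rho = 2N / (L * t)
L = 48.5 um = 4.85e-05 m, t = 204 nm = 2.04e-07 m
rho = 2 * 59 / (4.85e-05 * 2.04e-07)
rho = 1.193e+13 1/m^2


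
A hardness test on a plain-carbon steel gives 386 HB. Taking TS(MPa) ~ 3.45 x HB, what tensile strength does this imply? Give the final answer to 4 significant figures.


TS (MPa) = 3.45 * HB
TS = 3.45 * 386
TS = 1332 MPa


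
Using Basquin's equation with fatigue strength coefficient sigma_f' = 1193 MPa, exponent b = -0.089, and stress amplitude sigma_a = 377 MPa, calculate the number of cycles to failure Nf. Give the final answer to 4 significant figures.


sigma_a = sigma_f' * (2*Nf)^b
2*Nf = (sigma_a / sigma_f')^(1/b)
2*Nf = (377 / 1193)^(1/-0.089)
2*Nf = 418156
Nf = 209100 cycles


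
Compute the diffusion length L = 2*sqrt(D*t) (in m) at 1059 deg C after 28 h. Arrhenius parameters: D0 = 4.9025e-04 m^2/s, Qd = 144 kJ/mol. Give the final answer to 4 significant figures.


Step 1: D = D0 * exp(-Qd/(R*T))
T = 1332.15 K
D = 4.9025e-04 * exp(-144e3 / (8.314 * 1332.15)) = 1.10627e-09 m^2/s
Step 2: L = 2*sqrt(D*t)
t = 28 h = 100800 s
L = 2*sqrt(1.10627e-09 * 100800) = 0.02112 m


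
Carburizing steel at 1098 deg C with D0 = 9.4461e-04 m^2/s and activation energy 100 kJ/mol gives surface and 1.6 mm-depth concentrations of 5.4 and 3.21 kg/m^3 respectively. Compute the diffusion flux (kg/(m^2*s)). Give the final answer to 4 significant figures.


Step 1: D = D0 * exp(-Qd/(R*T))
T = 1098 + 273.15 = 1371.15 K
D = 9.4461e-04 * exp(-100e3 / (8.314 * 1371.15)) = 1.46408e-07 m^2/s
Step 2: J = D * (C1 - C2) / dx
J = 1.46408e-07 * (5.4 - 3.21) / 1.6e-03
J = 2.004e-04 kg/(m^2*s)


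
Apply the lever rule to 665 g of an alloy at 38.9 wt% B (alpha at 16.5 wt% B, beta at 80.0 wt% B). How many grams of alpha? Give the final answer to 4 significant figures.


f_alpha = (C_beta - C0) / (C_beta - C_alpha)
f_alpha = (80.0 - 38.9) / (80.0 - 16.5) = 0.647244
m_alpha = f_alpha * m_total = 0.647244 * 665 = 430.4 g


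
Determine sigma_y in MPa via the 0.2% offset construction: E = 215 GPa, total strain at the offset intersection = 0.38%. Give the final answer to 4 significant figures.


Offset strain = 0.002
Elastic strain at yield = total_strain - offset = 3.8e-03 - 0.002 = 1.8e-03
sigma_y = E * elastic_strain = 215000 * 1.8e-03
sigma_y = 387 MPa


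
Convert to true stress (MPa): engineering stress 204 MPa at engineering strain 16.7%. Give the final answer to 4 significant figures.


sigma_true = sigma_eng * (1 + epsilon_eng)
sigma_true = 204 * (1 + 0.167)
sigma_true = 238.1 MPa


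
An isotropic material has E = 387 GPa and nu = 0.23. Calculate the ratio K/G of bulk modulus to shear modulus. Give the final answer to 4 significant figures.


G = E / (2*(1+nu))
G = 387 / (2*(1+0.23)) = 157.317 GPa
K = E / (3*(1-2*nu))
K = 387 / (3*(1-2*0.23)) = 238.889 GPa
K/G = 238.889 / 157.317 = 1.519


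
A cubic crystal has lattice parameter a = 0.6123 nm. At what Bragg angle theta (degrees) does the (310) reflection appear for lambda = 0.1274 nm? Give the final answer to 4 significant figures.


d = a / sqrt(h^2+k^2+l^2)
d = 0.6123 / sqrt(10) = 0.193626 nm
lambda = 2*d*sin(theta)  =>  sin(theta) = lambda / (2*d)
sin(theta) = 0.1274 / (2 * 0.193626) = 0.328984
theta = 19.21 deg


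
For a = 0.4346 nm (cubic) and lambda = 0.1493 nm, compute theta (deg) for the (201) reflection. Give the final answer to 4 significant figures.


d = a / sqrt(h^2+k^2+l^2)
d = 0.4346 / sqrt(5) = 0.194359 nm
lambda = 2*d*sin(theta)  =>  sin(theta) = lambda / (2*d)
sin(theta) = 0.1493 / (2 * 0.194359) = 0.384083
theta = 22.59 deg


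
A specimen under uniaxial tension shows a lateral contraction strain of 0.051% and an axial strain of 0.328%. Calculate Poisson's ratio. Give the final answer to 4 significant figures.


nu = -epsilon_lat / epsilon_axial
Lateral strain is contraction (negative), so using magnitudes:
nu = 0.051 / 0.328
nu = 0.1555


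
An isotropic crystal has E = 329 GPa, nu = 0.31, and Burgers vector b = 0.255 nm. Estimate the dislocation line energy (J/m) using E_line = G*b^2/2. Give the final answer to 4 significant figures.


Step 1: G = E / (2*(1+nu))
G = 329 / (2*(1+0.31)) = 125.573 GPa = 1.25573e+11 Pa
Step 2: E_line = G*b^2/2
b = 0.255 nm = 2.55e-10 m
E_line = 0.5 * 1.25573e+11 * (2.55e-10)^2 = 4.083e-09 J/m


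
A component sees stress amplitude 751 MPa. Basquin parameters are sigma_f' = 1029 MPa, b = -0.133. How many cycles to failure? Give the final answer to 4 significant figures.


sigma_a = sigma_f' * (2*Nf)^b
2*Nf = (sigma_a / sigma_f')^(1/b)
2*Nf = (751 / 1029)^(1/-0.133)
2*Nf = 10.6755
Nf = 5.338 cycles


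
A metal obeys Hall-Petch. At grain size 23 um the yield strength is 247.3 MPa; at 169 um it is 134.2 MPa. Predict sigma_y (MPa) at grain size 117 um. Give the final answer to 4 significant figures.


sigma_y = sigma0 + k / sqrt(d)
1/sqrt(d1) = 1/sqrt(2.3e-05) = 208.514;  1/sqrt(d2) = 76.9231
k = (sigma1 - sigma2) / (1/sqrt(d1) - 1/sqrt(d2)) = (247.3 - 134.2) / (208.514 - 76.9231) = 0.859479 MPa*m^0.5
sigma0 = sigma1 - k/sqrt(d1) = 247.3 - 0.859479*208.514 = 68.0862 MPa
sigma_y(d3) = 68.0862 + 0.859479 / sqrt(1.17e-04) = 147.5 MPa


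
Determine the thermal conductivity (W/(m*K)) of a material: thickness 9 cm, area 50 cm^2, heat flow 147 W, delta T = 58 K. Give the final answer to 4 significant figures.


k = Q*L / (A*dT)
L = 0.09 m, A = 5e-03 m^2
k = 147 * 0.09 / (5e-03 * 58)
k = 45.62 W/(m*K)


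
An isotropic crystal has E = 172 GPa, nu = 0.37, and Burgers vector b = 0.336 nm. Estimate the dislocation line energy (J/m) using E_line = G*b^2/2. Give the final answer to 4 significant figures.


Step 1: G = E / (2*(1+nu))
G = 172 / (2*(1+0.37)) = 62.7737 GPa = 6.27737e+10 Pa
Step 2: E_line = G*b^2/2
b = 0.336 nm = 3.36e-10 m
E_line = 0.5 * 6.27737e+10 * (3.36e-10)^2 = 3.543e-09 J/m


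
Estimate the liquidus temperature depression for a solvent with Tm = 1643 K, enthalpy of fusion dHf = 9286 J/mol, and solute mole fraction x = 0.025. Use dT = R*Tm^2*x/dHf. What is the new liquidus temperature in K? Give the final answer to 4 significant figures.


dT = R*Tm^2*x / dHf
dT = 8.314 * 1643^2 * 0.025 / 9286
dT = 60.4222 K
T_new = 1643 - 60.4222 = 1583 K


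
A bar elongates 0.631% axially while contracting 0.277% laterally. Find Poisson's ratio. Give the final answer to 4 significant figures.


nu = -epsilon_lat / epsilon_axial
Lateral strain is contraction (negative), so using magnitudes:
nu = 0.277 / 0.631
nu = 0.439


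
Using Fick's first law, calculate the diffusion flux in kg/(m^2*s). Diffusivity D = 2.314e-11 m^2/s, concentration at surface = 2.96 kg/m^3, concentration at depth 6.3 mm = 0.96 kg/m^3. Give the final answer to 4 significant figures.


J = -D * (dC/dx) = D * (C1 - C2) / dx
J = 2.314e-11 * (2.96 - 0.96) / 6.3e-03
J = 7.346e-09 kg/(m^2*s)


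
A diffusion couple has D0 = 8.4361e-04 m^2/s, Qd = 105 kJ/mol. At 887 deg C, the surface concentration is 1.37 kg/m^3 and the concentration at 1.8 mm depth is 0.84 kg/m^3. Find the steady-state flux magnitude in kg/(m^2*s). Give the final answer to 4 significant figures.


Step 1: D = D0 * exp(-Qd/(R*T))
T = 887 + 273.15 = 1160.15 K
D = 8.4361e-04 * exp(-105e3 / (8.314 * 1160.15)) = 1.57924e-08 m^2/s
Step 2: J = D * (C1 - C2) / dx
J = 1.57924e-08 * (1.37 - 0.84) / 1.8e-03
J = 4.65e-06 kg/(m^2*s)


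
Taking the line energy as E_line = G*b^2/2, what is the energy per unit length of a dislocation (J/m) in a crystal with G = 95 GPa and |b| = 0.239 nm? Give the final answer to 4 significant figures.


E = G*b^2/2
b = 0.239 nm = 2.39e-10 m
G = 95 GPa = 9.5e+10 Pa
E = 0.5 * 9.5e+10 * (2.39e-10)^2
E = 2.713e-09 J/m


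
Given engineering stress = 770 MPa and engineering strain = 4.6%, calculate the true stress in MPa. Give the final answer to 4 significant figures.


sigma_true = sigma_eng * (1 + epsilon_eng)
sigma_true = 770 * (1 + 0.046)
sigma_true = 805.4 MPa


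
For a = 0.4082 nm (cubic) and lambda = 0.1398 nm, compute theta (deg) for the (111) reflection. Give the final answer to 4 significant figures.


d = a / sqrt(h^2+k^2+l^2)
d = 0.4082 / sqrt(3) = 0.235674 nm
lambda = 2*d*sin(theta)  =>  sin(theta) = lambda / (2*d)
sin(theta) = 0.1398 / (2 * 0.235674) = 0.296596
theta = 17.25 deg


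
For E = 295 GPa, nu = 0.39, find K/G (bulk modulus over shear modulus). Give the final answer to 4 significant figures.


G = E / (2*(1+nu))
G = 295 / (2*(1+0.39)) = 106.115 GPa
K = E / (3*(1-2*nu))
K = 295 / (3*(1-2*0.39)) = 446.97 GPa
K/G = 446.97 / 106.115 = 4.212


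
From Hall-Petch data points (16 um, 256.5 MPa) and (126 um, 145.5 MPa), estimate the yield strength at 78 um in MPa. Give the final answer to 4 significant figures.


sigma_y = sigma0 + k / sqrt(d)
1/sqrt(d1) = 1/sqrt(1.6e-05) = 250;  1/sqrt(d2) = 89.0871
k = (sigma1 - sigma2) / (1/sqrt(d1) - 1/sqrt(d2)) = (256.5 - 145.5) / (250 - 89.0871) = 0.689814 MPa*m^0.5
sigma0 = sigma1 - k/sqrt(d1) = 256.5 - 0.689814*250 = 84.0465 MPa
sigma_y(d3) = 84.0465 + 0.689814 / sqrt(7.8e-05) = 162.2 MPa


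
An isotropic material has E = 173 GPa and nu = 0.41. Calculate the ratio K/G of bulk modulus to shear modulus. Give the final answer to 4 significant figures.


G = E / (2*(1+nu))
G = 173 / (2*(1+0.41)) = 61.3475 GPa
K = E / (3*(1-2*nu))
K = 173 / (3*(1-2*0.41)) = 320.37 GPa
K/G = 320.37 / 61.3475 = 5.222


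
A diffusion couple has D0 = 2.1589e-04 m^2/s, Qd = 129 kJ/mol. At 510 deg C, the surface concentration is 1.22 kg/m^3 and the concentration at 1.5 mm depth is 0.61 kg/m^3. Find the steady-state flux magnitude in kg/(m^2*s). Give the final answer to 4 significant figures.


Step 1: D = D0 * exp(-Qd/(R*T))
T = 510 + 273.15 = 783.15 K
D = 2.1589e-04 * exp(-129e3 / (8.314 * 783.15)) = 5.36863e-13 m^2/s
Step 2: J = D * (C1 - C2) / dx
J = 5.36863e-13 * (1.22 - 0.61) / 1.5e-03
J = 2.183e-10 kg/(m^2*s)


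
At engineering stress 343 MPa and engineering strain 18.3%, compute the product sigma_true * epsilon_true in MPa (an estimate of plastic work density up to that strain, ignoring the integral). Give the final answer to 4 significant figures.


sigma_true = sigma_eng * (1 + epsilon_eng)
sigma_true = 343 * (1 + 0.183) = 405.769 MPa
epsilon_true = ln(1 + epsilon_eng)
epsilon_true = ln(1 + 0.183) = 0.168054
sigma_true * epsilon_true = 405.769 * 0.168054 = 68.19 MPa


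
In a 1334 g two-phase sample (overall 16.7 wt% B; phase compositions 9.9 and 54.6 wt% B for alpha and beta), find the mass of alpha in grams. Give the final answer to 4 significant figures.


f_alpha = (C_beta - C0) / (C_beta - C_alpha)
f_alpha = (54.6 - 16.7) / (54.6 - 9.9) = 0.847875
m_alpha = f_alpha * m_total = 0.847875 * 1334 = 1131 g


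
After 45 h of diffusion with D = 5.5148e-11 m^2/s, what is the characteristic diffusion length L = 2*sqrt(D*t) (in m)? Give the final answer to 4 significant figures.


t = 45 hr = 162000 s
Diffusion length = 2*sqrt(D*t)
= 2*sqrt(5.5148e-11 * 162000)
= 5.978e-03 m


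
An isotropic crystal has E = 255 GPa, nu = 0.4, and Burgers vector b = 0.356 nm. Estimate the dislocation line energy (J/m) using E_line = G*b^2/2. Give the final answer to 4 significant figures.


Step 1: G = E / (2*(1+nu))
G = 255 / (2*(1+0.4)) = 91.0714 GPa = 9.10714e+10 Pa
Step 2: E_line = G*b^2/2
b = 0.356 nm = 3.56e-10 m
E_line = 0.5 * 9.10714e+10 * (3.56e-10)^2 = 5.771e-09 J/m


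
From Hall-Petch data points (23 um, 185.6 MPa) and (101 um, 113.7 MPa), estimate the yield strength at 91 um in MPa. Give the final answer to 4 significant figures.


sigma_y = sigma0 + k / sqrt(d)
1/sqrt(d1) = 1/sqrt(2.3e-05) = 208.514;  1/sqrt(d2) = 99.5037
k = (sigma1 - sigma2) / (1/sqrt(d1) - 1/sqrt(d2)) = (185.6 - 113.7) / (208.514 - 99.5037) = 0.659568 MPa*m^0.5
sigma0 = sigma1 - k/sqrt(d1) = 185.6 - 0.659568*208.514 = 48.0705 MPa
sigma_y(d3) = 48.0705 + 0.659568 / sqrt(9.1e-05) = 117.2 MPa


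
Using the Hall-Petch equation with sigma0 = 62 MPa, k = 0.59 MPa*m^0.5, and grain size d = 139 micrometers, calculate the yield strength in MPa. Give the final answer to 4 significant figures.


sigma_y = sigma0 + k / sqrt(d)
d = 139 um = 1.39e-04 m
sigma_y = 62 + 0.59 / sqrt(1.39e-04)
sigma_y = 112 MPa


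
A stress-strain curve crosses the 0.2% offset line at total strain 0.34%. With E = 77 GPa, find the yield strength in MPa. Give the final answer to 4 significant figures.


Offset strain = 0.002
Elastic strain at yield = total_strain - offset = 3.4e-03 - 0.002 = 1.4e-03
sigma_y = E * elastic_strain = 77000 * 1.4e-03
sigma_y = 107.8 MPa


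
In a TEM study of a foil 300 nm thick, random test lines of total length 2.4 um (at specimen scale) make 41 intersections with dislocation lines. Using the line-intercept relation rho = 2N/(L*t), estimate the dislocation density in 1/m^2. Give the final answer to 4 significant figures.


rho = 2N / (L * t)
L = 2.4 um = 2.4e-06 m, t = 300 nm = 3e-07 m
rho = 2 * 41 / (2.4e-06 * 3e-07)
rho = 1.139e+14 1/m^2


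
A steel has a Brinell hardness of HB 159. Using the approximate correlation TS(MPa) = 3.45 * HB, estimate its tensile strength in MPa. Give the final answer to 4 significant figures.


TS (MPa) = 3.45 * HB
TS = 3.45 * 159
TS = 548.6 MPa


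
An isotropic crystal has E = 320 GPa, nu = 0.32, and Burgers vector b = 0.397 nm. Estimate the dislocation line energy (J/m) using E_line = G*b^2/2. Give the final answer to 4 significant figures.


Step 1: G = E / (2*(1+nu))
G = 320 / (2*(1+0.32)) = 121.212 GPa = 1.21212e+11 Pa
Step 2: E_line = G*b^2/2
b = 0.397 nm = 3.97e-10 m
E_line = 0.5 * 1.21212e+11 * (3.97e-10)^2 = 9.552e-09 J/m


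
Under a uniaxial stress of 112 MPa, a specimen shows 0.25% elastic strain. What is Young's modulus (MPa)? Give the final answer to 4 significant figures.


E = sigma / epsilon
epsilon = 0.25% = 2.5e-03
E = 112 / 2.5e-03
E = 44800 MPa


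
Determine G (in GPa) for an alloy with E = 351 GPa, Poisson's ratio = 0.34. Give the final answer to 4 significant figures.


G = E / (2*(1+nu))
G = 351 / (2*(1+0.34))
G = 131 GPa


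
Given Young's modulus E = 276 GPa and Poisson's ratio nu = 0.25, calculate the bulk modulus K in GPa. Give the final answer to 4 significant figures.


K = E / (3*(1-2*nu))
K = 276 / (3*(1-2*0.25))
K = 184 GPa


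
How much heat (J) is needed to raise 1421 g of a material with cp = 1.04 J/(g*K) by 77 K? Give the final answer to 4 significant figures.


Q = m * cp * dT
Q = 1421 * 1.04 * 77
Q = 113800 J


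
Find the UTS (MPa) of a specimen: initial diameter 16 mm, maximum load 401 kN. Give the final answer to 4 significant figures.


A0 = pi*(d/2)^2 = pi*(16/2)^2 = 201.062 mm^2
UTS = F_max / A0 = 401*1000 / 201.062
UTS = 1994 MPa


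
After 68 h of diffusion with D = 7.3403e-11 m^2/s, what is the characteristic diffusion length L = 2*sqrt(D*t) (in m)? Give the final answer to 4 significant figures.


t = 68 hr = 244800 s
Diffusion length = 2*sqrt(D*t)
= 2*sqrt(7.3403e-11 * 244800)
= 8.478e-03 m


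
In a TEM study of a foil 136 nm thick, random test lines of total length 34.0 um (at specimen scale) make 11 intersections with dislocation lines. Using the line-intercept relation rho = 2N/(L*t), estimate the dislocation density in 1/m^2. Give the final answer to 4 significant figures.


rho = 2N / (L * t)
L = 34.0 um = 3.4e-05 m, t = 136 nm = 1.36e-07 m
rho = 2 * 11 / (3.4e-05 * 1.36e-07)
rho = 4.758e+12 1/m^2


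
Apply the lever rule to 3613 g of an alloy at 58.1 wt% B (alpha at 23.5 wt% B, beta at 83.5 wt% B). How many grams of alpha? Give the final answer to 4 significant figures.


f_alpha = (C_beta - C0) / (C_beta - C_alpha)
f_alpha = (83.5 - 58.1) / (83.5 - 23.5) = 0.423333
m_alpha = f_alpha * m_total = 0.423333 * 3613 = 1530 g


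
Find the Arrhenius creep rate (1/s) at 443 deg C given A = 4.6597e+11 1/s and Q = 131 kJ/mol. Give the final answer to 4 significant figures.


rate = A * exp(-Q / (R*T))
T = 443 + 273.15 = 716.15 K
rate = 4.6597e+11 * exp(-131e3 / (8.314 * 716.15))
rate = 129.8 1/s


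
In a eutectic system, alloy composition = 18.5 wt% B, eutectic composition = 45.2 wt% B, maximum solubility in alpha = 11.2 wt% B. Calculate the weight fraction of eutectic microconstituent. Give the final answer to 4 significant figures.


f_primary = (C_e - C0) / (C_e - C_alpha_max)
f_primary = (45.2 - 18.5) / (45.2 - 11.2)
f_primary = 0.785294
f_eutectic = 1 - 0.785294 = 0.2147


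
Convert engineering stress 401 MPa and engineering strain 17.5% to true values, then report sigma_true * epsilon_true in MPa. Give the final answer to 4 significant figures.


sigma_true = sigma_eng * (1 + epsilon_eng)
sigma_true = 401 * (1 + 0.175) = 471.175 MPa
epsilon_true = ln(1 + epsilon_eng)
epsilon_true = ln(1 + 0.175) = 0.161268
sigma_true * epsilon_true = 471.175 * 0.161268 = 75.99 MPa


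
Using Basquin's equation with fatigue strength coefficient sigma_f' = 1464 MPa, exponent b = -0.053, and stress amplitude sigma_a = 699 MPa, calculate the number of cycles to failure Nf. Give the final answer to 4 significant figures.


sigma_a = sigma_f' * (2*Nf)^b
2*Nf = (sigma_a / sigma_f')^(1/b)
2*Nf = (699 / 1464)^(1/-0.053)
2*Nf = 1.14238e+06
Nf = 571200 cycles


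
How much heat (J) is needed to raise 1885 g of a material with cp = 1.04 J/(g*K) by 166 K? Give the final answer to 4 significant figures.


Q = m * cp * dT
Q = 1885 * 1.04 * 166
Q = 325400 J


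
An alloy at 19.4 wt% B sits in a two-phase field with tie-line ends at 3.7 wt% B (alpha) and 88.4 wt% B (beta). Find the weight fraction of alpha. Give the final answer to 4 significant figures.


f_alpha = (C_beta - C0) / (C_beta - C_alpha)
f_alpha = (88.4 - 19.4) / (88.4 - 3.7)
f_alpha = 0.8146


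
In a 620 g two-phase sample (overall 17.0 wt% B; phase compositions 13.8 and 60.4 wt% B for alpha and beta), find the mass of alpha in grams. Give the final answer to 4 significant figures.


f_alpha = (C_beta - C0) / (C_beta - C_alpha)
f_alpha = (60.4 - 17.0) / (60.4 - 13.8) = 0.93133
m_alpha = f_alpha * m_total = 0.93133 * 620 = 577.4 g
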